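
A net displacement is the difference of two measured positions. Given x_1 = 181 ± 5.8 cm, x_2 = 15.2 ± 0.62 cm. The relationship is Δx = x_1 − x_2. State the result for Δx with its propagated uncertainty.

Each term contributes (cᵢ δxᵢ)² to (δΔx)²:
  (δx_1)² = 33.6;  (δx_2)² = 0.384
δΔx = √(34.0) = 5.83 cm
Δx = 166 cm.

166 ± 5.83 cm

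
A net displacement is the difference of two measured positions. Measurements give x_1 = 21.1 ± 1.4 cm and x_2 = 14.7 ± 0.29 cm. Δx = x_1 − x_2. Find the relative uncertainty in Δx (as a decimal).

0.223

Each term contributes (cᵢ δxᵢ)² to (δΔx)²:
  (δx_1)² = 1.96;  (δx_2)² = 0.0841
δΔx = √(2.04) = 1.43 cm
Δx = 6.40 cm, so δΔx/Δx = 1.43/6.40 = 0.223.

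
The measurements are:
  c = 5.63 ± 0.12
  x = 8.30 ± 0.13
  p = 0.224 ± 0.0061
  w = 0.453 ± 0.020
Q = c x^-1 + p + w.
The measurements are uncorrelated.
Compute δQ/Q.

0.0203

Let h = c·x^-1 = 0.678. δh/h = √((1·δc/c)² + (-1·δx/x)²) = √(0.000454 + 0.000245) = 0.0265, so δh = 0.0179.
Q = h + p + w: δQ = √(δh² + δp² + δw²) = √(0.000322 + 3.72e-05 + 0.000400) = 0.0276
Q = 1.36, so δQ/Q = 0.0276/1.36 = 0.0203.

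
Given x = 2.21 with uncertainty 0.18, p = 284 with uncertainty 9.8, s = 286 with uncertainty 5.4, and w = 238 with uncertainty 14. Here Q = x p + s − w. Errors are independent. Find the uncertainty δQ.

57.5

Let h = x·p = 628. δh/h = √((1·δx/x)² + (1·δp/p)²) = √(0.00663 + 0.00119) = 0.0885, so δh = 55.5.
Q = h + s − w: δQ = √(δh² + δs² + δw²) = √(3080 + 29.2 + 196) = 57.5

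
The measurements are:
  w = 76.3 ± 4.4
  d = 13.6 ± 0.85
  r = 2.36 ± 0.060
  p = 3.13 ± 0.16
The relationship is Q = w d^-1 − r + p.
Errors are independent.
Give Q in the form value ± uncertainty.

6.38 ± 0.507

Let h = w·d^-1 = 5.61. δh/h = √((1·δw/w)² + (-1·δd/d)²) = √(0.00333 + 0.00391) = 0.0850, so δh = 0.477.
Q = h − r + p: δQ = √(δh² + δr² + δp²) = √(0.228 + 0.00360 + 0.0256) = 0.507
Q = 6.38.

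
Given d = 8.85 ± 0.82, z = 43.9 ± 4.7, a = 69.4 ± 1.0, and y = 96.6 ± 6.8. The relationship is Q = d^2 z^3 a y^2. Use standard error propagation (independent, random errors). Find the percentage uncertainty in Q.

39.7%

Since Q is a product/quotient, work with relative uncertainties:
  (2·δd/d)² = (2×0.0927)² = 0.0343;  (3·δz/z)² = (3×0.107)² = 0.103;  (1·δa/a)² = (1×0.0144)² = 0.000208;  (2·δy/y)² = (2×0.0704)² = 0.0198
δQ/Q = √(0.158) = 0.397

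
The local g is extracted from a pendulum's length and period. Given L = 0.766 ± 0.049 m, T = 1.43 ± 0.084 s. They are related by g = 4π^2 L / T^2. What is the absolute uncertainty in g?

Relative error in a monomial: (δg/g)² = Σ (nᵢ · δxᵢ/xᵢ)².
  (1·δL/L)² = (1×0.0640)² = 0.00409;  (-2·δT/T)² = (-2×0.0587)² = 0.0138
δg/g = √(0.0179) = 0.134
g = 14.8 m/s^2, so δg = 0.134 × 14.8 = 1.98 m/s^2.

1.98 m/s^2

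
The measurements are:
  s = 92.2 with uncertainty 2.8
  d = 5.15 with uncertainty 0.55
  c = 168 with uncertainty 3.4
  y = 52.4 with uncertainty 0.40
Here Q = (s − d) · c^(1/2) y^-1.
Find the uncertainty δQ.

0.757

Let u = s − d = 87.0. δu = √(δs² + δd²) = √(7.84 + 0.303) = 2.85, so δu/u = 0.0328.
Q is then a monomial in u, c, y:
δQ/Q = √((δu/u)² + (½·δc/c)² + (-1·δy/y)²) = √(0.00107 + 0.000102 + 5.83e-05) = 0.0351
Q = 21.5, so δQ = 0.0351 × 21.5 = 0.757.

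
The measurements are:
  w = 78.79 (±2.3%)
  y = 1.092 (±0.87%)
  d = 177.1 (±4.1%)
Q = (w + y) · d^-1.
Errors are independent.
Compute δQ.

Let u = w + y = 79.88. δu = √(δw² + δy²) = √(3.28 + 9.03e-05) = 1.81, so δu/u = 0.0227.
Q is then a monomial in u, d:
δQ/Q = √((δu/u)² + (-1·δd/d)²) = √(0.000515 + 0.00168) = 0.0469
Q = 0.4511, so δQ = 0.0469 × 0.4511 = 0.0211.

0.0211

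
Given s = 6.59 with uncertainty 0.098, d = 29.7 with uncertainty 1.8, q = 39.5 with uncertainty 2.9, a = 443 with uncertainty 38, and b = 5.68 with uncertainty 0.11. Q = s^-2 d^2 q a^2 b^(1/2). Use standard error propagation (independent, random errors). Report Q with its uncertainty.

Each factor contributes (exponent × relative error)² to (δQ/Q)²:
  (-2·δs/s)² = (-2×0.0149)² = 0.000885;  (2·δd/d)² = (2×0.0606)² = 0.0147;  (1·δq/q)² = (1×0.0734)² = 0.00539;  (2·δa/a)² = (2×0.0858)² = 0.0294;  (½·δb/b)² = (0.5×0.0194)² = 9.38e-05
δQ/Q = √(0.0505) = 0.225
Q = 3.75e+08, so δQ = 0.225 × 3.75e+08 = 8.43e+07.

(3.75 ± 0.843) × 10^8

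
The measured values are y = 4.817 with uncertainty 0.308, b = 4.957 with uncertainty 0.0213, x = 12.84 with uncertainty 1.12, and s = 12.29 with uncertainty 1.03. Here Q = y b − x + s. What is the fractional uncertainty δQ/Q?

Let p = y·b = 23.88. δp/p = √((1·δy/y)² + (1·δb/b)²) = √(0.00409 + 1.85e-05) = 0.0641, so δp = 1.53.
Q = p − x + s: δQ = √(δp² + δx² + δs²) = √(2.34 + 1.25 + 1.06) = 2.16
Q = 23.33, so δQ/Q = 2.16/23.33 = 0.0925.

0.0925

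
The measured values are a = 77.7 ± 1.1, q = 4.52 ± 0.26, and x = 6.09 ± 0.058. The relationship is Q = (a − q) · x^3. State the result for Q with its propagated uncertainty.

16500 ± 537

Let u = a − q = 73.2. δu = √(δa² + δq²) = √(1.21 + 0.0676) = 1.13, so δu/u = 0.0154.
Q is then a monomial in u, x:
δQ/Q = √((δu/u)² + (3·δx/x)²) = √(0.000239 + 0.000816) = 0.0325
Q = 16500, so δQ = 0.0325 × 16500 = 537.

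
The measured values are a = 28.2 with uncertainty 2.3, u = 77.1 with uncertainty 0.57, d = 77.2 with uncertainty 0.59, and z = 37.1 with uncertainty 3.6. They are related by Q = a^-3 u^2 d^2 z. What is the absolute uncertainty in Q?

Since Q is a product/quotient, work with relative uncertainties:
  (-3·δa/a)² = (-3×0.0816)² = 0.0599;  (2·δu/u)² = (2×0.00739)² = 0.000219;  (2·δd/d)² = (2×0.00764)² = 0.000234;  (1·δz/z)² = (1×0.0970)² = 0.00942
δQ/Q = √(0.0697) = 0.264
Q = 58600, so δQ = 0.264 × 58600 = 15500.

15500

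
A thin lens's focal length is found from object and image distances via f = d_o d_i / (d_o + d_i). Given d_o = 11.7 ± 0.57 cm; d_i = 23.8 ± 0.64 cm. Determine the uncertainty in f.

0.265 cm

∂f/∂d_o = (d_i/(d_o+d_i))² = 0.449;  ∂f/∂d_i = (d_o/(d_o+d_i))² = 0.109
δf = √((∂f/∂d_o · δd_o)² + (∂f/∂d_i · δd_i)²) = √(0.0656 + 0.00483) = 0.265 cm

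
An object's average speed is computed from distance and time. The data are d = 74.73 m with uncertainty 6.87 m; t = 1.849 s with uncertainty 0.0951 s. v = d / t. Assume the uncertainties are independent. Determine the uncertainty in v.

Relative error in a monomial: (δv/v)² = Σ (nᵢ · δxᵢ/xᵢ)².
  (1·δd/d)² = (1×0.0919)² = 0.00845;  (-1·δt/t)² = (-1×0.0514)² = 0.00265
δv/v = √(0.0111) = 0.105
v = 40.42 m/s, so δv = 0.105 × 40.42 = 4.26 m/s.

4.26 m/s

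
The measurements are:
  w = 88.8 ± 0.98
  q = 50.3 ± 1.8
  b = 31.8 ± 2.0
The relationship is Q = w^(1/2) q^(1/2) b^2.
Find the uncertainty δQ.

Each factor contributes (exponent × relative error)² to (δQ/Q)²:
  (½·δw/w)² = (0.5×0.0110)² = 3.04e-05;  (½·δq/q)² = (0.5×0.0358)² = 0.000320;  (2·δb/b)² = (2×0.0629)² = 0.0158
δQ/Q = √(0.0162) = 0.127
Q = 67600, so δQ = 0.127 × 67600 = 8590.

8590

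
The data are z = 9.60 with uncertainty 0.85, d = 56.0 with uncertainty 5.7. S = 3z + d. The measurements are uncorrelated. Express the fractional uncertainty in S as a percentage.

7.36%

For a sum/difference, combine absolute errors in quadrature:
  (3·δz)² = 6.50;  (δd)² = 32.5
δS = √(39.0) = 6.24
S = 84.8, so δS/S = 6.24/84.8 = 0.0736.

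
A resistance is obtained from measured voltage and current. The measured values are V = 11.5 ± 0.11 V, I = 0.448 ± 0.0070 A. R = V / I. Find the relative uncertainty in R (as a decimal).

For a monomial R ∝ V, I^-1, fractional errors add in quadrature:
  (1·δV/V)² = (1×0.00957)² = 9.15e-05;  (-1·δI/I)² = (-1×0.0156)² = 0.000244
δR/R = √(0.000336) = 0.0183

0.0183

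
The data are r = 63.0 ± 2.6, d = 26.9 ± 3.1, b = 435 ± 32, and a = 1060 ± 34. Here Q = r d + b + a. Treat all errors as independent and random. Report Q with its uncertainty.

3190 ± 213

Let p = r·d = 1690. δp/p = √((1·δr/r)² + (1·δd/d)²) = √(0.00170 + 0.0133) = 0.122, so δp = 207.
Q = p + b + a: δQ = √(δp² + δb² + δa²) = √(43000 + 1020 + 1160) = 213
Q = 3190.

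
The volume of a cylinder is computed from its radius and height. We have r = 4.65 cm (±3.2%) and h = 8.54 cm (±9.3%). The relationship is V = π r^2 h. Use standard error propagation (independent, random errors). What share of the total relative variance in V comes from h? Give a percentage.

67.9%

(δV/V)² = (2·δr/r)² + (1·δh/h)²
  r term: (2×0.0320)² = 0.00410
  h term: (1×0.0930)² = 0.00865
Total = 0.0127. Share from h = 0.00865/0.0127 = 0.679.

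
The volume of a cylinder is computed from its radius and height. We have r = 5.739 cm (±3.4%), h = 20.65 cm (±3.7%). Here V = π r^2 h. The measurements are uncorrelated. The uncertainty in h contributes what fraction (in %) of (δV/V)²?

22.8%

(δV/V)² = (2·δr/r)² + (1·δh/h)²
  r term: (2×0.0340)² = 0.00462
  h term: (1×0.0370)² = 0.00137
Total = 0.00599. Share from h = 0.00137/0.00599 = 0.228.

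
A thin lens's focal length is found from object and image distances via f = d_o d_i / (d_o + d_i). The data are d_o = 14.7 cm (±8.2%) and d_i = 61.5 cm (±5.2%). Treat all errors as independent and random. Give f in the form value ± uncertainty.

∂f/∂d_o = (d_i/(d_o+d_i))² = 0.651;  ∂f/∂d_i = (d_o/(d_o+d_i))² = 0.0372
δf = √((∂f/∂d_o · δd_o)² + (∂f/∂d_i · δd_i)²) = √(0.617 + 0.0142) = 0.794 cm
f = 11.9 cm.

11.9 ± 0.794 cm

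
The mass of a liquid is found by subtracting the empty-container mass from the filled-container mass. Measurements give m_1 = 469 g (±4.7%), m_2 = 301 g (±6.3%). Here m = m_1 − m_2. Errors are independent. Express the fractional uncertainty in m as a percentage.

17.3%

Absolute uncertainties add in quadrature for a linear combination:
  (δm_1)² = 486;  (δm_2)² = 360
δm = √(845) = 29.1 g
m = 168 g, so δm/m = 29.1/168 = 0.173.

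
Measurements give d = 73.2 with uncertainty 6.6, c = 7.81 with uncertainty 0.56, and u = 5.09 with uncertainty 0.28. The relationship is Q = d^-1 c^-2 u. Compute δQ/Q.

Relative error in a monomial: (δQ/Q)² = Σ (nᵢ · δxᵢ/xᵢ)².
  (-1·δd/d)² = (-1×0.0902)² = 0.00813;  (-2·δc/c)² = (-2×0.0717)² = 0.0206;  (1·δu/u)² = (1×0.0550)² = 0.00303
δQ/Q = √(0.0317) = 0.178

0.178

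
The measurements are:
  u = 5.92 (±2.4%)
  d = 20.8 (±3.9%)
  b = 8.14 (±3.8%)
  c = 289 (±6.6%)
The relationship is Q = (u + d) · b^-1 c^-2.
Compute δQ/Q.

Let w = u + d = 26.7. δw = √(δu² + δd²) = √(0.0202 + 0.658) = 0.824, so δw/w = 0.0308.
Q is then a monomial in w, b, c:
δQ/Q = √((δw/w)² + (-1·δb/b)² + (-2·δc/c)²) = √(0.000950 + 0.00144 + 0.0174) = 0.141

0.141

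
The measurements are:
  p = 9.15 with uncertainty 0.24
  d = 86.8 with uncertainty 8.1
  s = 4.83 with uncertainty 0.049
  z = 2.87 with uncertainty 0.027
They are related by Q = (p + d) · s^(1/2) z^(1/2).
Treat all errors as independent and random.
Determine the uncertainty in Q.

Let u = p + d = 96.0. δu = √(δp² + δd²) = √(0.0576 + 65.6) = 8.10, so δu/u = 0.0845.
Q is then a monomial in u, s, z:
δQ/Q = √((δu/u)² + (½·δs/s)² + (½·δz/z)²) = √(0.00713 + 2.57e-05 + 2.21e-05) = 0.0847
Q = 357, so δQ = 0.0847 × 357 = 30.3.

30.3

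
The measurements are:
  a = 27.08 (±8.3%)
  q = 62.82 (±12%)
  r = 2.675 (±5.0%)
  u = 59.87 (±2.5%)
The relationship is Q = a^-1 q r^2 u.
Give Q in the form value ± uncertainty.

993.8 ± 178

Relative error in a monomial: (δQ/Q)² = Σ (nᵢ · δxᵢ/xᵢ)².
  (-1·δa/a)² = (-1×0.0830)² = 0.00689;  (1·δq/q)² = (1×0.120)² = 0.0144;  (2·δr/r)² = (2×0.0500)² = 0.0100;  (1·δu/u)² = (1×0.0250)² = 0.000625
δQ/Q = √(0.0319) = 0.179
Q = 993.8, so δQ = 0.179 × 993.8 = 178.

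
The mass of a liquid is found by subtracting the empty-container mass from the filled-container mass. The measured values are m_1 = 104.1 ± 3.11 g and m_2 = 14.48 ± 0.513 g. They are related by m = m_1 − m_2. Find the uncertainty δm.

m is a linear combination, so absolute uncertainties add in quadrature:
  (δm_1)² = 9.67;  (δm_2)² = 0.263
δm = √(9.94) = 3.15 g

3.15 g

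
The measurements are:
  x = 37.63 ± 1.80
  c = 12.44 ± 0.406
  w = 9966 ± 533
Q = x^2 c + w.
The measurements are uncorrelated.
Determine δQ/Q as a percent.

6.74%

Let p = x^2·c = 17620. δp/p = √((2·δx/x)² + (1·δc/c)²) = √(0.00915 + 0.00107) = 0.101, so δp = 1780.
Q = p + w: δQ = √(δp² + δw²) = √(3.17e+06 + 2.84e+05) = 1860
Q = 27580, so δQ/Q = 1860/27580 = 0.0674.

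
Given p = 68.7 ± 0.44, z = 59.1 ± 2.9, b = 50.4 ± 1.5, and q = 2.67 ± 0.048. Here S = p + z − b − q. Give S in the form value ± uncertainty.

Sums and differences: (δS)² = Σ (cᵢ δxᵢ)².
  (δp)² = 0.194;  (δz)² = 8.41;  (δb)² = 2.25;  (δq)² = 0.00230
δS = √(10.9) = 3.29
S = 74.7.

74.7 ± 3.29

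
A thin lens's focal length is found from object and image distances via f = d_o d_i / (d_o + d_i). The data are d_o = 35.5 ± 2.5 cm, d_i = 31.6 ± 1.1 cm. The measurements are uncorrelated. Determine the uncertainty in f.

0.634 cm

∂f/∂d_o = (d_i/(d_o+d_i))² = 0.222;  ∂f/∂d_i = (d_o/(d_o+d_i))² = 0.280
δf = √((∂f/∂d_o · δd_o)² + (∂f/∂d_i · δd_i)²) = √(0.307 + 0.0948) = 0.634 cm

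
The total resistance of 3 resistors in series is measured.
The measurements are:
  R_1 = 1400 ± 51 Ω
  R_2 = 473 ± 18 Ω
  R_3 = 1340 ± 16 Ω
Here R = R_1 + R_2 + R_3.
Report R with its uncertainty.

R is a linear combination, so absolute uncertainties add in quadrature:
  (δR_1)² = 2600;  (δR_2)² = 324;  (δR_3)² = 256
δR = √(3180) = 56.4 Ω
R = 3210 Ω.

3210 ± 56.4 Ω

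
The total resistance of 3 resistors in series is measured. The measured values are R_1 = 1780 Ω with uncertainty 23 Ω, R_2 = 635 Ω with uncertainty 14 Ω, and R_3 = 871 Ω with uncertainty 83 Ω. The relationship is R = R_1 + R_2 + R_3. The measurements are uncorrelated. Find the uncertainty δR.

87.3 Ω

Sums and differences: (δR)² = Σ (cᵢ δxᵢ)².
  (δR_1)² = 529;  (δR_2)² = 196;  (δR_3)² = 6890
δR = √(7610) = 87.3 Ω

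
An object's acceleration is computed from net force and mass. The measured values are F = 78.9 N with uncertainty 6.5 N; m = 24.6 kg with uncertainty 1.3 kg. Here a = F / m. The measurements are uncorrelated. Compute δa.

0.314 m/s^2

Each factor contributes (exponent × relative error)² to (δa/a)²:
  (1·δF/F)² = (1×0.0824)² = 0.00679;  (-1·δm/m)² = (-1×0.0528)² = 0.00279
δa/a = √(0.00958) = 0.0979
a = 3.21 m/s^2, so δa = 0.0979 × 3.21 = 0.314 m/s^2.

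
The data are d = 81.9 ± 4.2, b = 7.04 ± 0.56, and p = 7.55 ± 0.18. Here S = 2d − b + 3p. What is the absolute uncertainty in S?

For a sum/difference, combine absolute errors in quadrature:
  (2·δd)² = 70.6;  (δb)² = 0.314;  (3·δp)² = 0.292
δS = √(71.2) = 8.44

8.44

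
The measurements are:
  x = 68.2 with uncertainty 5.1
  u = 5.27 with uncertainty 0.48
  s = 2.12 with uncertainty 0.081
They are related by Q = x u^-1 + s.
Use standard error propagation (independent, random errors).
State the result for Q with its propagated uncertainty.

Let p = x·u^-1 = 12.9. δp/p = √((1·δx/x)² + (-1·δu/u)²) = √(0.00559 + 0.00830) = 0.118, so δp = 1.53.
Q = p + s: δQ = √(δp² + δs²) = √(2.33 + 0.00656) = 1.53
Q = 15.1.

15.1 ± 1.53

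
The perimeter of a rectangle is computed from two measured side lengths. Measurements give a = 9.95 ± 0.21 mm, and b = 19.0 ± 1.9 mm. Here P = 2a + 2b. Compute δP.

3.82 mm

For a sum/difference, combine absolute errors in quadrature:
  (2·δa)² = 0.176;  (2·δb)² = 14.4
δP = √(14.6) = 3.82 mm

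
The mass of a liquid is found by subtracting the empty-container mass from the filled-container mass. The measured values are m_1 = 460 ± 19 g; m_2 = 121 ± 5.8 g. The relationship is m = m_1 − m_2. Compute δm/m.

Absolute uncertainties add in quadrature for a linear combination:
  (δm_1)² = 361;  (δm_2)² = 33.6
δm = √(395) = 19.9 g
m = 339 g, so δm/m = 19.9/339 = 0.0586.

0.0586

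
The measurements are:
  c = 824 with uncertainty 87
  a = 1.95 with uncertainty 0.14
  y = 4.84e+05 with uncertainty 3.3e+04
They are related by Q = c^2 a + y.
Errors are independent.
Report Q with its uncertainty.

Let p = c^2·a = 1.32e+06. δp/p = √((2·δc/c)² + (1·δa/a)²) = √(0.0446 + 0.00515) = 0.223, so δp = 2.95e+05.
Q = p + y: δQ = √(δp² + δy²) = √(8.72e+10 + 1.09e+09) = 2.97e+05
Q = 1.81e+06.

(1.81 ± 0.297) × 10^6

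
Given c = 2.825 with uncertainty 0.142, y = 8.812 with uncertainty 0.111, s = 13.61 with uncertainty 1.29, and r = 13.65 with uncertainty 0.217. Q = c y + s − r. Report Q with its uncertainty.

Let p = c·y = 24.89. δp/p = √((1·δc/c)² + (1·δy/y)²) = √(0.00253 + 0.000159) = 0.0518, so δp = 1.29.
Q = p + s − r: δQ = √(δp² + δs² + δr²) = √(1.66 + 1.66 + 0.0471) = 1.84
Q = 24.85.

24.85 ± 1.84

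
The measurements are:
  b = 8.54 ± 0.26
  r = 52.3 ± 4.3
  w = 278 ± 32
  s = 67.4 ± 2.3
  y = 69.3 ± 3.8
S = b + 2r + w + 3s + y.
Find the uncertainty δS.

34.1

Sums and differences: (δS)² = Σ (cᵢ δxᵢ)².
  (δb)² = 0.0676;  (2·δr)² = 74.0;  (δw)² = 1020;  (3·δs)² = 47.6;  (δy)² = 14.4
δS = √(1160) = 34.1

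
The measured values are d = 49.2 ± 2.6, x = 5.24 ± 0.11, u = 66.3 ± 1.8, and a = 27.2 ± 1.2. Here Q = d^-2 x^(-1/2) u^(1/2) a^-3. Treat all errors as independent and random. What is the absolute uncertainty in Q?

1.24e-08

For a monomial Q ∝ d^-2, x^(-1/2), u^(1/2), a^-3, fractional errors add in quadrature:
  (-2·δd/d)² = (-2×0.0528)² = 0.0112;  (−½·δx/x)² = (-0.5×0.0210)² = 0.000110;  (½·δu/u)² = (0.5×0.0271)² = 0.000184;  (-3·δa/a)² = (-3×0.0441)² = 0.0175
δQ/Q = √(0.0290) = 0.170
Q = 7.3e-08, so δQ = 0.170 × 7.3e-08 = 1.24e-08.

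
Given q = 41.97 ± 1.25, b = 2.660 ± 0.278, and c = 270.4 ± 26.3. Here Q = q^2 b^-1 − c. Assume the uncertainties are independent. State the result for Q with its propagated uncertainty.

391.8 ± 83.9

Let p = q^2·b^-1 = 662.2. δp/p = √((2·δq/q)² + (-1·δb/b)²) = √(0.00355 + 0.0109) = 0.120, so δp = 79.7.
Q = p − c: δQ = √(δp² + δc²) = √(6350 + 692) = 83.9
Q = 391.8.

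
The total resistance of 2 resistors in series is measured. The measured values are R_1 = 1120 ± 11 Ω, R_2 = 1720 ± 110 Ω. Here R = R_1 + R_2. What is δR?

111 Ω

For a sum/difference, combine absolute errors in quadrature:
  (δR_1)² = 121;  (δR_2)² = 12100
δR = √(12200) = 111 Ω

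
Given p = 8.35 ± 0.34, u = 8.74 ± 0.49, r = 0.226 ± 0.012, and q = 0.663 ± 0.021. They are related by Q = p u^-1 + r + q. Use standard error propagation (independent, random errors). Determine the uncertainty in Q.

Let w = p·u^-1 = 0.955. δw/w = √((1·δp/p)² + (-1·δu/u)²) = √(0.00166 + 0.00314) = 0.0693, so δw = 0.0662.
Q = w + r + q: δQ = √(δw² + δr² + δq²) = √(0.00438 + 0.000144 + 0.000441) = 0.0705

0.0705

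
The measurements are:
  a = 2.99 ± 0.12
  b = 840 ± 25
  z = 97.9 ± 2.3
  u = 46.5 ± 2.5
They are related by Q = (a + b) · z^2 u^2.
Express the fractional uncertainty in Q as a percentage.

Let w = a + b = 843. δw = √(δa² + δb²) = √(0.0144 + 625) = 25.0, so δw/w = 0.0297.
Q is then a monomial in w, z, u:
δQ/Q = √((δw/w)² + (2·δz/z)² + (2·δu/u)²) = √(0.000880 + 0.00221 + 0.0116) = 0.121

12.1%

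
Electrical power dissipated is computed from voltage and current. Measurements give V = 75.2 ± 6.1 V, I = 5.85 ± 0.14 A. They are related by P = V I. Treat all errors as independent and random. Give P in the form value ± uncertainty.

440 ± 37.2 W

Products/powers → add relative errors in quadrature, weighted by exponent:
  (1·δV/V)² = (1×0.0811)² = 0.00658;  (1·δI/I)² = (1×0.0239)² = 0.000573
δP/P = √(0.00715) = 0.0846
P = 440 W, so δP = 0.0846 × 440 = 37.2 W.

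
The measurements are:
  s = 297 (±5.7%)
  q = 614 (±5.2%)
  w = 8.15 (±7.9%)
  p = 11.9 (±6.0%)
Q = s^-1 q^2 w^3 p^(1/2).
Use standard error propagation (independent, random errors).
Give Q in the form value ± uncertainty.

Since Q is a product/quotient, work with relative uncertainties:
  (-1·δs/s)² = (-1×0.0570)² = 0.00325;  (2·δq/q)² = (2×0.0520)² = 0.0108;  (3·δw/w)² = (3×0.0790)² = 0.0562;  (½·δp/p)² = (0.5×0.0600)² = 0.000900
δQ/Q = √(0.0711) = 0.267
Q = 2.37e+06, so δQ = 0.267 × 2.37e+06 = 6.32e+05.

(2.37 ± 0.632) × 10^6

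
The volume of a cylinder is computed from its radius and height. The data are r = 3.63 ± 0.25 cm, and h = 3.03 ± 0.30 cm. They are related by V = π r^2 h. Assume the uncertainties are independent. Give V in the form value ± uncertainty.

125 ± 21.3 cm^3

Products/powers → add relative errors in quadrature, weighted by exponent:
  (2·δr/r)² = (2×0.0689)² = 0.0190;  (1·δh/h)² = (1×0.0990)² = 0.00980
δV/V = √(0.0288) = 0.170
V = 125 cm^3, so δV = 0.170 × 125 = 21.3 cm^3.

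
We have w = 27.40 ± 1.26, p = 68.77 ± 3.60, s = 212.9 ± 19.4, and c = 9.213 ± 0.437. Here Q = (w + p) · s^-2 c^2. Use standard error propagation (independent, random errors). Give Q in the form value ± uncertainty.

Let u = w + p = 96.17. δu = √(δw² + δp²) = √(1.59 + 13.0) = 3.81, so δu/u = 0.0397.
Q is then a monomial in u, s, c:
δQ/Q = √((δu/u)² + (-2·δs/s)² + (2·δc/c)²) = √(0.00157 + 0.0332 + 0.00900) = 0.209
Q = 0.1801, so δQ = 0.209 × 0.1801 = 0.0377.

0.1801 ± 0.0377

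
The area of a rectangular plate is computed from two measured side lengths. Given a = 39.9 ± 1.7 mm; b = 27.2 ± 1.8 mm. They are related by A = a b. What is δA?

85.4 mm^2

A is a product of powers, so relative uncertainties combine in quadrature:
  (1·δa/a)² = (1×0.0426)² = 0.00182;  (1·δb/b)² = (1×0.0662)² = 0.00438
δA/A = √(0.00619) = 0.0787
A = 1090 mm^2, so δA = 0.0787 × 1090 = 85.4 mm^2.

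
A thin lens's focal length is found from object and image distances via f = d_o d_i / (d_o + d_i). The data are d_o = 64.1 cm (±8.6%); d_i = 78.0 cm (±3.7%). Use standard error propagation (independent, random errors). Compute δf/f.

∂f/∂d_o = (d_i/(d_o+d_i))² = 0.301;  ∂f/∂d_i = (d_o/(d_o+d_i))² = 0.203
δf = √((∂f/∂d_o · δd_o)² + (∂f/∂d_i · δd_i)²) = √(2.76 + 0.345) = 1.76 cm
f = 35.2 cm, so δf/f = 1.76/35.2 = 0.0501.

0.0501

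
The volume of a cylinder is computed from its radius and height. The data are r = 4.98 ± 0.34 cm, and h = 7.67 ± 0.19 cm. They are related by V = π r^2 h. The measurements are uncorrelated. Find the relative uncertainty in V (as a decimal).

V is a product of powers, so relative uncertainties combine in quadrature:
  (2·δr/r)² = (2×0.0683)² = 0.0186;  (1·δh/h)² = (1×0.0248)² = 0.000614
δV/V = √(0.0193) = 0.139

0.139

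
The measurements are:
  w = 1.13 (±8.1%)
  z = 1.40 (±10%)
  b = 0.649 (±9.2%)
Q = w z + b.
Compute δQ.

Let p = w·z = 1.58. δp/p = √((1·δw/w)² + (1·δz/z)²) = √(0.00656 + 0.0100) = 0.129, so δp = 0.204.
Q = p + b: δQ = √(δp² + δb²) = √(0.0414 + 0.00357) = 0.212

0.212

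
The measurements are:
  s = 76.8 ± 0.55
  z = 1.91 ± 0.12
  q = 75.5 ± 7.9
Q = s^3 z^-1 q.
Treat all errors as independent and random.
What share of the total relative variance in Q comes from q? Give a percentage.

71.3%

(δQ/Q)² = (3·δs/s)² + (-1·δz/z)² + (1·δq/q)²
  s term: (3×0.00716)² = 0.000462
  z term: (-1×0.0628)² = 0.00395
  q term: (1×0.105)² = 0.0109
Total = 0.0154. Share from q = 0.0109/0.0154 = 0.713.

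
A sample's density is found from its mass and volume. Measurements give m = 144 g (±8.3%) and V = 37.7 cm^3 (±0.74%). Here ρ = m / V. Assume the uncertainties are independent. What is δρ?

0.318 g/cm^3

ρ is a product of powers, so relative uncertainties combine in quadrature:
  (1·δm/m)² = (1×0.0830)² = 0.00689;  (-1·δV/V)² = (-1×0.00740)² = 5.48e-05
δρ/ρ = √(0.00694) = 0.0833
ρ = 3.82 g/cm^3, so δρ = 0.0833 × 3.82 = 0.318 g/cm^3.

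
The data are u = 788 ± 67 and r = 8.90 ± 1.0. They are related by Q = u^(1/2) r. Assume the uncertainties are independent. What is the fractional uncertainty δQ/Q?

0.120

Relative error in a monomial: (δQ/Q)² = Σ (nᵢ · δxᵢ/xᵢ)².
  (½·δu/u)² = (0.5×0.0850)² = 0.00181;  (1·δr/r)² = (1×0.112)² = 0.0126
δQ/Q = √(0.0144) = 0.120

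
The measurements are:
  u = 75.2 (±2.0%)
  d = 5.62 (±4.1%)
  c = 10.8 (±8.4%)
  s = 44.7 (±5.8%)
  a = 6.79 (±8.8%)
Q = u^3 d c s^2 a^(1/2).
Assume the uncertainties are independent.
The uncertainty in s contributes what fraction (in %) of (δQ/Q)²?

48.5%

(δQ/Q)² = (3·δu/u)² + (1·δd/d)² + (1·δc/c)² + (2·δs/s)² + (½·δa/a)²
  u term: (3×0.0200)² = 0.00360
  d term: (1×0.0410)² = 0.00168
  c term: (1×0.0840)² = 0.00706
  s term: (2×0.0580)² = 0.0135
  a term: (0.5×0.0880)² = 0.00194
Total = 0.0277. Share from s = 0.0135/0.0277 = 0.485.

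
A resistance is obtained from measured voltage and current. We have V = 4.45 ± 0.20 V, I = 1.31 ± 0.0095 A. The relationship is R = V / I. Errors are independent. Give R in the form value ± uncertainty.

Relative error in a monomial: (δR/R)² = Σ (nᵢ · δxᵢ/xᵢ)².
  (1·δV/V)² = (1×0.0449)² = 0.00202;  (-1·δI/I)² = (-1×0.00725)² = 5.26e-05
δR/R = √(0.00207) = 0.0455
R = 3.40 Ω, so δR = 0.0455 × 3.40 = 0.155 Ω.

3.40 ± 0.155 Ω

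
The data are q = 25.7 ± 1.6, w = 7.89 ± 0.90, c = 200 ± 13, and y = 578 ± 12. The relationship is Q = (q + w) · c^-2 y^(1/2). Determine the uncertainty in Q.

0.00285

Let u = q + w = 33.6. δu = √(δq² + δw²) = √(2.56 + 0.810) = 1.84, so δu/u = 0.0547.
Q is then a monomial in u, c, y:
δQ/Q = √((δu/u)² + (-2·δc/c)² + (½·δy/y)²) = √(0.00299 + 0.0169 + 0.000108) = 0.141
Q = 0.0202, so δQ = 0.141 × 0.0202 = 0.00285.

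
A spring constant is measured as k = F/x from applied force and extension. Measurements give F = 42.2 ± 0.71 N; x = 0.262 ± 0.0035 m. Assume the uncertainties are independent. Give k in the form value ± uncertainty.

161 ± 3.46 N/m

Since k is a product/quotient, work with relative uncertainties:
  (1·δF/F)² = (1×0.0168)² = 0.000283;  (-1·δx/x)² = (-1×0.0134)² = 0.000178
δk/k = √(0.000462) = 0.0215
k = 161 N/m, so δk = 0.0215 × 161 = 3.46 N/m.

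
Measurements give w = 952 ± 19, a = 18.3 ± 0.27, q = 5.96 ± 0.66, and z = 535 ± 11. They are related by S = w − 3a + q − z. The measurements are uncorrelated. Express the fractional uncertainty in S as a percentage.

Sums and differences: (δS)² = Σ (cᵢ δxᵢ)².
  (δw)² = 361;  (3·δa)² = 0.656;  (δq)² = 0.436;  (δz)² = 121
δS = √(483) = 22.0
S = 368, so δS/S = 22.0/368 = 0.0597.

5.97%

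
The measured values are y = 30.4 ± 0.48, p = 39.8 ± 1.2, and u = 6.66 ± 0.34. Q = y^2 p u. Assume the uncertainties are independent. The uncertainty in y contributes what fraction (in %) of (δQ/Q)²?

(δQ/Q)² = (2·δy/y)² + (1·δp/p)² + (1·δu/u)²
  y term: (2×0.0158)² = 0.000997
  p term: (1×0.0302)² = 0.000909
  u term: (1×0.0511)² = 0.00261
Total = 0.00451. Share from y = 0.000997/0.00451 = 0.221.

22.1%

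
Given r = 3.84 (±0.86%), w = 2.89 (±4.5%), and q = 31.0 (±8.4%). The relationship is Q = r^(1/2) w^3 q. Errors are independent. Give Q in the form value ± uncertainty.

1470 ± 233

Products/powers → add relative errors in quadrature, weighted by exponent:
  (½·δr/r)² = (0.5×0.00860)² = 1.85e-05;  (3·δw/w)² = (3×0.0450)² = 0.0182;  (1·δq/q)² = (1×0.0840)² = 0.00706
δQ/Q = √(0.0253) = 0.159
Q = 1470, so δQ = 0.159 × 1470 = 233.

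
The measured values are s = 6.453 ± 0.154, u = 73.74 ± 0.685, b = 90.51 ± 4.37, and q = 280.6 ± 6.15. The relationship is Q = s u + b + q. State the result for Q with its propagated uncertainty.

Let p = s·u = 475.8. δp/p = √((1·δs/s)² + (1·δu/u)²) = √(0.000570 + 8.63e-05) = 0.0256, so δp = 12.2.
Q = p + b + q: δQ = √(δp² + δb² + δq²) = √(148 + 19.1 + 37.8) = 14.3
Q = 847.0.

847.0 ± 14.3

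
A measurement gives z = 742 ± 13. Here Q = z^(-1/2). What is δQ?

For a monomial Q ∝ z^(-1/2), fractional errors add in quadrature:
  (−½·δz/z)² = (-0.5×0.0175)² = 7.67e-05
δQ/Q = √(7.67e-05) = 0.00876
Q = 0.0367, so δQ = 0.00876 × 0.0367 = 0.000322.

0.000322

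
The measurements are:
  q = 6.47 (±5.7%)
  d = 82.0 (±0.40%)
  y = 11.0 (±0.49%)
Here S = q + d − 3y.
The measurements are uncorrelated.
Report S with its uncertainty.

55.5 ± 0.519

For a sum/difference, combine absolute errors in quadrature:
  (δq)² = 0.136;  (δd)² = 0.108;  (3·δy)² = 0.0261
δS = √(0.270) = 0.519
S = 55.5.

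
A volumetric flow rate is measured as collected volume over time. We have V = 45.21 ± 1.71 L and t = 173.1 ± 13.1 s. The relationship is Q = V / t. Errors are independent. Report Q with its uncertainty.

0.2612 ± 0.0221 L/s

Each factor contributes (exponent × relative error)² to (δQ/Q)²:
  (1·δV/V)² = (1×0.0378)² = 0.00143;  (-1·δt/t)² = (-1×0.0757)² = 0.00573
δQ/Q = √(0.00716) = 0.0846
Q = 0.2612 L/s, so δQ = 0.0846 × 0.2612 = 0.0221 L/s.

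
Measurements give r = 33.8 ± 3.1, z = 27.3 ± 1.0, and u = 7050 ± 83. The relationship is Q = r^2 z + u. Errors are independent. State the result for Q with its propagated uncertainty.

38200 ± 5830

Let p = r^2·z = 31200. δp/p = √((2·δr/r)² + (1·δz/z)²) = √(0.0336 + 0.00134) = 0.187, so δp = 5830.
Q = p + u: δQ = √(δp² + δu²) = √(3.4e+07 + 6890) = 5830
Q = 38200.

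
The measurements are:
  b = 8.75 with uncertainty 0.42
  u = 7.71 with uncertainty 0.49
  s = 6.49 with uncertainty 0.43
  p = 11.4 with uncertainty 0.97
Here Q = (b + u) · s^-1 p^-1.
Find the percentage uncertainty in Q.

Let w = b + u = 16.5. δw = √(δb² + δu²) = √(0.176 + 0.240) = 0.645, so δw/w = 0.0392.
Q is then a monomial in w, s, p:
δQ/Q = √((δw/w)² + (-1·δs/s)² + (-1·δp/p)²) = √(0.00154 + 0.00439 + 0.00724) = 0.115

11.5%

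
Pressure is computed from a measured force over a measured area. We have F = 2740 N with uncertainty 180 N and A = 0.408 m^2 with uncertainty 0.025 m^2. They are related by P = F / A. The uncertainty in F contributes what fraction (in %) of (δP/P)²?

(δP/P)² = (1·δF/F)² + (-1·δA/A)²
  F term: (1×0.0657)² = 0.00432
  A term: (-1×0.0613)² = 0.00375
Total = 0.00807. Share from F = 0.00432/0.00807 = 0.535.

53.5%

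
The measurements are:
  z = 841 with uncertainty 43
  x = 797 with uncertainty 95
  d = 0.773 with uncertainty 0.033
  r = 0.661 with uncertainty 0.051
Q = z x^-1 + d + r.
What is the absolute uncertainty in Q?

0.150

Let p = z·x^-1 = 1.06. δp/p = √((1·δz/z)² + (-1·δx/x)²) = √(0.00261 + 0.0142) = 0.130, so δp = 0.137.
Q = p + d + r: δQ = √(δp² + δd² + δr²) = √(0.0187 + 0.00109 + 0.00260) = 0.150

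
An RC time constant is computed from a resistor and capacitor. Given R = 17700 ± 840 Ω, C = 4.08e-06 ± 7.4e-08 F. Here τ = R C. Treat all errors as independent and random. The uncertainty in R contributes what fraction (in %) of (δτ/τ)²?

87.3%

(δτ/τ)² = (1·δR/R)² + (1·δC/C)²
  R term: (1×0.0475)² = 0.00225
  C term: (1×0.0181)² = 0.000329
Total = 0.00258. Share from R = 0.00225/0.00258 = 0.873.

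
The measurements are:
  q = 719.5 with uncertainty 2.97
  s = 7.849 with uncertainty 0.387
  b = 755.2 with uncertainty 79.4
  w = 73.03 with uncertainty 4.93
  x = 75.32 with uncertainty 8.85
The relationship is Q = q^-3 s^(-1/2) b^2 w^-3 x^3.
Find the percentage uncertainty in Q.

45.9%

Each factor contributes (exponent × relative error)² to (δQ/Q)²:
  (-3·δq/q)² = (-3×0.00413)² = 0.000153;  (−½·δs/s)² = (-0.5×0.0493)² = 0.000608;  (2·δb/b)² = (2×0.105)² = 0.0442;  (-3·δw/w)² = (-3×0.0675)² = 0.0410;  (3·δx/x)² = (3×0.117)² = 0.124
δQ/Q = √(0.210) = 0.459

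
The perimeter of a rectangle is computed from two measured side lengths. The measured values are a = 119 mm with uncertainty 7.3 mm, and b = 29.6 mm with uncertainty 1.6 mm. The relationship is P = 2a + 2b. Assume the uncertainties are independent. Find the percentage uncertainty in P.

5.03%

Each term contributes (cᵢ δxᵢ)² to (δP)²:
  (2·δa)² = 213;  (2·δb)² = 10.2
δP = √(223) = 14.9 mm
P = 297 mm, so δP/P = 14.9/297 = 0.0503.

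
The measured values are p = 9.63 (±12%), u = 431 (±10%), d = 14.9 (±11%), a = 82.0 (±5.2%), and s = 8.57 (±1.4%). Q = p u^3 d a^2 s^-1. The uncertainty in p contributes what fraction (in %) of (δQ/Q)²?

(δQ/Q)² = (1·δp/p)² + (3·δu/u)² + (1·δd/d)² + (2·δa/a)² + (-1·δs/s)²
  p term: (1×0.120)² = 0.0144
  u term: (3×0.100)² = 0.0900
  d term: (1×0.110)² = 0.0121
  a term: (2×0.0520)² = 0.0108
  s term: (-1×0.0140)² = 0.000196
Total = 0.128. Share from p = 0.0144/0.128 = 0.113.

11.3%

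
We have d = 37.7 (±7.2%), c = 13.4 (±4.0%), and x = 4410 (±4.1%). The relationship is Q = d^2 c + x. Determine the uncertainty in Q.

Let p = d^2·c = 19000. δp/p = √((2·δd/d)² + (1·δc/c)²) = √(0.0207 + 0.00160) = 0.149, so δp = 2850.
Q = p + x: δQ = √(δp² + δx²) = √(8.1e+06 + 32700) = 2850

2850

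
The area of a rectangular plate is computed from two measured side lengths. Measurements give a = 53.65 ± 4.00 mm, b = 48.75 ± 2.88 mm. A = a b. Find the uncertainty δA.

249 mm^2

Relative error in a monomial: (δA/A)² = Σ (nᵢ · δxᵢ/xᵢ)².
  (1·δa/a)² = (1×0.0746)² = 0.00556;  (1·δb/b)² = (1×0.0591)² = 0.00349
δA/A = √(0.00905) = 0.0951
A = 2615 mm^2, so δA = 0.0951 × 2615 = 249 mm^2.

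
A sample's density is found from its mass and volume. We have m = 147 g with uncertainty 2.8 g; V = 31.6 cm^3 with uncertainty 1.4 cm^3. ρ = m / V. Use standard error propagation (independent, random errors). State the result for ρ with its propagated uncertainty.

Since ρ is a product/quotient, work with relative uncertainties:
  (1·δm/m)² = (1×0.0190)² = 0.000363;  (-1·δV/V)² = (-1×0.0443)² = 0.00196
δρ/ρ = √(0.00233) = 0.0482
ρ = 4.65 g/cm^3, so δρ = 0.0482 × 4.65 = 0.224 g/cm^3.

4.65 ± 0.224 g/cm^3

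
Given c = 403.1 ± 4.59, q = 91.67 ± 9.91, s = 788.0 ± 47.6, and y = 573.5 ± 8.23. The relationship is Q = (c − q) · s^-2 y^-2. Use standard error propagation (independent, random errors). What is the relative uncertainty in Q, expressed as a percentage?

Let u = c − q = 311.4. δu = √(δc² + δq²) = √(21.1 + 98.2) = 10.9, so δu/u = 0.0351.
Q is then a monomial in u, s, y:
δQ/Q = √((δu/u)² + (-2·δs/s)² + (-2·δy/y)²) = √(0.00123 + 0.0146 + 0.000824) = 0.129

12.9%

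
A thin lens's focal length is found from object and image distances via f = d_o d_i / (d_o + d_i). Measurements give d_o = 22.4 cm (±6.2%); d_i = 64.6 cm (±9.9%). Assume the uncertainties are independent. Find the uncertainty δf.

0.875 cm

∂f/∂d_o = (d_i/(d_o+d_i))² = 0.551;  ∂f/∂d_i = (d_o/(d_o+d_i))² = 0.0663
δf = √((∂f/∂d_o · δd_o)² + (∂f/∂d_i · δd_i)²) = √(0.586 + 0.180) = 0.875 cm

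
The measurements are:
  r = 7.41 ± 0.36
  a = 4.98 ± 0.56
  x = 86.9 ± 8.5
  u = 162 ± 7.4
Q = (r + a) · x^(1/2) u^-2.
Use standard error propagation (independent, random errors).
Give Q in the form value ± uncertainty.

0.00440 ± 0.000514

Let w = r + a = 12.4. δw = √(δr² + δa²) = √(0.130 + 0.314) = 0.666, so δw/w = 0.0537.
Q is then a monomial in w, x, u:
δQ/Q = √((δw/w)² + (½·δx/x)² + (-2·δu/u)²) = √(0.00289 + 0.00239 + 0.00835) = 0.117
Q = 0.00440, so δQ = 0.117 × 0.00440 = 0.000514.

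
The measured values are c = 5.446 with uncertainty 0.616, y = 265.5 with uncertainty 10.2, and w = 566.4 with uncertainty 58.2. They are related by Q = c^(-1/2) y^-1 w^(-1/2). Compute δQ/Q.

Relative error in a monomial: (δQ/Q)² = Σ (nᵢ · δxᵢ/xᵢ)².
  (−½·δc/c)² = (-0.5×0.113)² = 0.00320;  (-1·δy/y)² = (-1×0.0384)² = 0.00148;  (−½·δw/w)² = (-0.5×0.103)² = 0.00264
δQ/Q = √(0.00731) = 0.0855

0.0855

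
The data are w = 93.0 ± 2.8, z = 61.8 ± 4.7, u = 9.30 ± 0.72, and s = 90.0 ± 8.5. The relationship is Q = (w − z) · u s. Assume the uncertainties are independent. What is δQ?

Let h = w − z = 31.2. δh = √(δw² + δz²) = √(7.84 + 22.1) = 5.47, so δh/h = 0.175.
Q is then a monomial in h, u, s:
δQ/Q = √((δh/h)² + (1·δu/u)² + (1·δs/s)²) = √(0.0307 + 0.00599 + 0.00892) = 0.214
Q = 26100, so δQ = 0.214 × 26100 = 5580.

5580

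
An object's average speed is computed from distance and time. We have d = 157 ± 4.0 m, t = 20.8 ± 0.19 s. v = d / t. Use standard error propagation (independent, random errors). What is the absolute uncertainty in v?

0.204 m/s

Each factor contributes (exponent × relative error)² to (δv/v)²:
  (1·δd/d)² = (1×0.0255)² = 0.000649;  (-1·δt/t)² = (-1×0.00913)² = 8.34e-05
δv/v = √(0.000733) = 0.0271
v = 7.55 m/s, so δv = 0.0271 × 7.55 = 0.204 m/s.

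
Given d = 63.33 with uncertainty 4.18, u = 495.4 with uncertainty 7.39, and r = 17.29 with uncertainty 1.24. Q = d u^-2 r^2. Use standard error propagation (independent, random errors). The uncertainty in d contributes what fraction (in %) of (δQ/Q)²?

(δQ/Q)² = (1·δd/d)² + (-2·δu/u)² + (2·δr/r)²
  d term: (1×0.0660)² = 0.00436
  u term: (-2×0.0149)² = 0.000890
  r term: (2×0.0717)² = 0.0206
Total = 0.0258. Share from d = 0.00436/0.0258 = 0.169.

16.9%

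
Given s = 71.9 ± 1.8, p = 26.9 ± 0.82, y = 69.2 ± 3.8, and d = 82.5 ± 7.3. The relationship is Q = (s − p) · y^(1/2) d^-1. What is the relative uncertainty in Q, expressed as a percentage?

Let u = s − p = 45.0. δu = √(δs² + δp²) = √(3.24 + 0.672) = 1.98, so δu/u = 0.0440.
Q is then a monomial in u, y, d:
δQ/Q = √((δu/u)² + (½·δy/y)² + (-1·δd/d)²) = √(0.00193 + 0.000754 + 0.00783) = 0.103

10.3%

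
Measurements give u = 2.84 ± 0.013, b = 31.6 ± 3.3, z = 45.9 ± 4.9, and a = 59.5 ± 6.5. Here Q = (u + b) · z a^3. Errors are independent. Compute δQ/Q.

0.358

Let w = u + b = 34.4. δw = √(δu² + δb²) = √(0.000169 + 10.9) = 3.30, so δw/w = 0.0958.
Q is then a monomial in w, z, a:
δQ/Q = √((δw/w)² + (1·δz/z)² + (3·δa/a)²) = √(0.00918 + 0.0114 + 0.107) = 0.358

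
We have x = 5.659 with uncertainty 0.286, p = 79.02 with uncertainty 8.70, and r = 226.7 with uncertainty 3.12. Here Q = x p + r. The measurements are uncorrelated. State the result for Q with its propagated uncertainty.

Let w = x·p = 447.2. δw/w = √((1·δx/x)² + (1·δp/p)²) = √(0.00255 + 0.0121) = 0.121, so δw = 54.2.
Q = w + r: δQ = √(δw² + δr²) = √(2930 + 9.73) = 54.3
Q = 673.9.

673.9 ± 54.3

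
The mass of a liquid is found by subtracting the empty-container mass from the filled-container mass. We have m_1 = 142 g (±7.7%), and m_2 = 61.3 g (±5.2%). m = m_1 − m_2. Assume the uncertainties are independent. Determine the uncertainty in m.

m is a linear combination, so absolute uncertainties add in quadrature:
  (δm_1)² = 120;  (δm_2)² = 10.2
δm = √(130) = 11.4 g

11.4 g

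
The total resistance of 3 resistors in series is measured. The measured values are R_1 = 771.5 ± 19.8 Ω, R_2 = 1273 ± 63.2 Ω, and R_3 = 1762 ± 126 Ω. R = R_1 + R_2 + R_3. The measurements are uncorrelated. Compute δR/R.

0.0374

Sums and differences: (δR)² = Σ (cᵢ δxᵢ)².
  (δR_1)² = 392;  (δR_2)² = 3990;  (δR_3)² = 15900
δR = √(20300) = 142 Ω
R = 3806 Ω, so δR/R = 142/3806 = 0.0374.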